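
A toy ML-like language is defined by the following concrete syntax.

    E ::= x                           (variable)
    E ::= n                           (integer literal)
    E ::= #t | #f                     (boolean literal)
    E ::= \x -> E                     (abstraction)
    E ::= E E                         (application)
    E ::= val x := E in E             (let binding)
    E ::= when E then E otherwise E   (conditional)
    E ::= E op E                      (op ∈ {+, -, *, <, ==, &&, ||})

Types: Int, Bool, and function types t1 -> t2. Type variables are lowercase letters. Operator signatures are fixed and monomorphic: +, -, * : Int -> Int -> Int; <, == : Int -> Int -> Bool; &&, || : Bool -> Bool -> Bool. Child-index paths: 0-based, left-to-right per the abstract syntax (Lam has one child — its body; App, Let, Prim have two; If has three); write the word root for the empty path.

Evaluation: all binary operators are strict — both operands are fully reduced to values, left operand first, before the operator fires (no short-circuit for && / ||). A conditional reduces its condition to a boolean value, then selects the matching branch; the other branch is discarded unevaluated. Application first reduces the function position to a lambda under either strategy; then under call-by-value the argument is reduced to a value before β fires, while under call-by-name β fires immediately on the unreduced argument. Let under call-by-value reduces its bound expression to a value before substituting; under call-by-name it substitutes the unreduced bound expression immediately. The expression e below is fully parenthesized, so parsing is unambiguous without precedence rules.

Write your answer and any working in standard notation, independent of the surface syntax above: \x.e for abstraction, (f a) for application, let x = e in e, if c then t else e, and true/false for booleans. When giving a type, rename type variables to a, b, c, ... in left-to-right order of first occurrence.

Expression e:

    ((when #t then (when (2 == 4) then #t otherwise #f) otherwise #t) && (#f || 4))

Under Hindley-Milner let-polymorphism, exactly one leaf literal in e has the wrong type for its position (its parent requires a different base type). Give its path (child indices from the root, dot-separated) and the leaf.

Working:
  unify Bool ~ Bool
  unify Int ~ Int
  unify Int ~ Int
  unify Bool ~ Bool
  unify Bool ~ Bool
  unify Bool ~ Bool
  unify Bool ~ Bool
  unify Bool ~ Bool
  unify Int ~ Bool
  FAIL: mismatch Int ~ Bool

Answer: 1.1 : 4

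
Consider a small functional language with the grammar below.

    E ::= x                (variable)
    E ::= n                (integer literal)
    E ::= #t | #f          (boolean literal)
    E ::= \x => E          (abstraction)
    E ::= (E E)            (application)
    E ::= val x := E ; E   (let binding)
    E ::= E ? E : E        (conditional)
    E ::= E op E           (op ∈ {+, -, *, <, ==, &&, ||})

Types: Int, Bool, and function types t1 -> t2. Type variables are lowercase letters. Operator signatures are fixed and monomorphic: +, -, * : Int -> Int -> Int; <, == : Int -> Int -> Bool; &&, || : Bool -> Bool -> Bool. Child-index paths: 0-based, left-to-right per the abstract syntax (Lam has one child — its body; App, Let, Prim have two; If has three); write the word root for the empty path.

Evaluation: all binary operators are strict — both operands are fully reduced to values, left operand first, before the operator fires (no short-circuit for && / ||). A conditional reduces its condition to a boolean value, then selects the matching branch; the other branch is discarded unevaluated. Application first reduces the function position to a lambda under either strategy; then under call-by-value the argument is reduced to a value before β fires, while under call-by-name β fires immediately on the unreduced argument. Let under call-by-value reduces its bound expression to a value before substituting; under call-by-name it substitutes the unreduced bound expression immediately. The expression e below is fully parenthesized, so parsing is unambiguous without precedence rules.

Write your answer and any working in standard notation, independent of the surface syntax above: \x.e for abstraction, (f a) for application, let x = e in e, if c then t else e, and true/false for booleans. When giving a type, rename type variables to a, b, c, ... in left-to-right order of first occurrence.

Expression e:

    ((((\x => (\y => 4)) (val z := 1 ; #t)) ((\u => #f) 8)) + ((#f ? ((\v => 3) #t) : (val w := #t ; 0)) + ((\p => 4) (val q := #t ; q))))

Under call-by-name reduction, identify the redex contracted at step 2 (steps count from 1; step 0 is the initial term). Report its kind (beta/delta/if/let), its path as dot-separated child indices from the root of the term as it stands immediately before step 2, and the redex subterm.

Working:
step 0: ((((\x.(\y.4)) (let z = 1 in true)) ((\u.false) 8)) + ((if false then ((\v.3) true) else (let w = true in 0)) + ((\p.4) (let q = true in q))))
step 1: [beta@0.0] (((\y.4) ((\u.false) 8)) + ((if false then ((\v.3) true) else (let w = true in 0)) + ((\p.4) (let q = true in q))))
step 2: [beta@0] (4 + ((if false then ((\v.3) true) else (let w = true in 0)) + ((\p.4) (let q = true in q))))

Answer: beta at 0 : ((\y.4) ((\u.false) 8))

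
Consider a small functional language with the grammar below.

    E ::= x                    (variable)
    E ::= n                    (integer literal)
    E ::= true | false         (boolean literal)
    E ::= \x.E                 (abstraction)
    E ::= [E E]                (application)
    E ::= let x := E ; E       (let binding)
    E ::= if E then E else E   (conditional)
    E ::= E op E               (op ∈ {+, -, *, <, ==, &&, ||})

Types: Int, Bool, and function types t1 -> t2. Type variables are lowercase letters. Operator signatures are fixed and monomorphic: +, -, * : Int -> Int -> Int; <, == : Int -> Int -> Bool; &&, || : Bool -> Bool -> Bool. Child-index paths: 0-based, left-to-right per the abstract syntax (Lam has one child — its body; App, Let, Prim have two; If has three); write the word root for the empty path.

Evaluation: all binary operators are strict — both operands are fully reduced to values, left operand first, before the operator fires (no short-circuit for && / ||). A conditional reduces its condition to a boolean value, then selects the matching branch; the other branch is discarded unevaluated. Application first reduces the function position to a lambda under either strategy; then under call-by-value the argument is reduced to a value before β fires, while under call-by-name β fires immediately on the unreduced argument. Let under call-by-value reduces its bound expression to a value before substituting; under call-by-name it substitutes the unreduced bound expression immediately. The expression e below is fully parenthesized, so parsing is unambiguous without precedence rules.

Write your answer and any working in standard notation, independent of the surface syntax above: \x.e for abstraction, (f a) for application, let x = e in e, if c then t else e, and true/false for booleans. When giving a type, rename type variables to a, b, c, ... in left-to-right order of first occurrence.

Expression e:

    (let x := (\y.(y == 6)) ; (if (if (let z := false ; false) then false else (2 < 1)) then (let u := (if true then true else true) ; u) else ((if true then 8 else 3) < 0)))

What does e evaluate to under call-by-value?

Answer: false

Working:
step 0: (let x = (\y.(y == 6)) in (if (if (let z = false in false) then false else (2 < 1)) then (let u = (if true then true else true) in u) else ((if true then 8 else 3) < 0)))
step 1: [let@root] (if (if (let z = false in false) then false else (2 < 1)) then (let u = (if true then true else true) in u) else ((if true then 8 else 3) < 0))
step 2: [let@0.0] (if (if false then false else (2 < 1)) then (let u = (if true then true else true) in u) else ((if true then 8 else 3) < 0))
step 3: [if@0] (if (2 < 1) then (let u = (if true then true else true) in u) else ((if true then 8 else 3) < 0))
step 4: [delta@0] (if false then (let u = (if true then true else true) in u) else ((if true then 8 else 3) < 0))
step 5: [if@root] ((if true then 8 else 3) < 0)
step 6: [if@0] (8 < 0)
step 7: [delta@root] false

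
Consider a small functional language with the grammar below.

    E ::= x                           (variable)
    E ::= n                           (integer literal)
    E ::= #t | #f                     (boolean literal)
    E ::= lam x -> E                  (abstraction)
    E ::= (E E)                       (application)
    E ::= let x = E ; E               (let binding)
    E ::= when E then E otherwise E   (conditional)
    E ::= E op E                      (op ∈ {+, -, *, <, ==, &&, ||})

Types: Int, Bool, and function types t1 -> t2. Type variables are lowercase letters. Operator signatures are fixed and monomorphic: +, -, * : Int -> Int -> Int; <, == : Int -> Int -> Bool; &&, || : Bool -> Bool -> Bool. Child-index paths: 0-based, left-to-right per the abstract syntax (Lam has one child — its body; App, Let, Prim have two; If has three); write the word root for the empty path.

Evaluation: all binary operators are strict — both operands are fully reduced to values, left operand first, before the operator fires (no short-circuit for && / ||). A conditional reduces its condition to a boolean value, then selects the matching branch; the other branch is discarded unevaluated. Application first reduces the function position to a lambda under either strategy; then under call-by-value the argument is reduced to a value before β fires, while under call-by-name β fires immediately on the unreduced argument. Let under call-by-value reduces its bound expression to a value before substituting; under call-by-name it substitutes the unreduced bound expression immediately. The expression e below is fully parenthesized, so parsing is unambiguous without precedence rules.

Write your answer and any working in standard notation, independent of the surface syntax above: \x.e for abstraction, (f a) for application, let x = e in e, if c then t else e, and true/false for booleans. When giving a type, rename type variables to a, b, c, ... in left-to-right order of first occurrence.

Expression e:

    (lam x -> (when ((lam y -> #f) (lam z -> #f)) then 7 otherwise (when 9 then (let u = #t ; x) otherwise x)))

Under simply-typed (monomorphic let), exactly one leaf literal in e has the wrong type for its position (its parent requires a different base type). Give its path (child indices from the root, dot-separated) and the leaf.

Answer: 0.2.0 : 9

Working:
\y._ : b -> Bool
\z._ : c -> Bool
  unify b -> Bool ~ (c -> Bool) -> d
  unify b ~ c -> Bool
  unify Bool ~ d
_ _ : Bool
  unify Bool ~ Bool
  unify Int ~ Bool
  FAIL: mismatch Int ~ Bool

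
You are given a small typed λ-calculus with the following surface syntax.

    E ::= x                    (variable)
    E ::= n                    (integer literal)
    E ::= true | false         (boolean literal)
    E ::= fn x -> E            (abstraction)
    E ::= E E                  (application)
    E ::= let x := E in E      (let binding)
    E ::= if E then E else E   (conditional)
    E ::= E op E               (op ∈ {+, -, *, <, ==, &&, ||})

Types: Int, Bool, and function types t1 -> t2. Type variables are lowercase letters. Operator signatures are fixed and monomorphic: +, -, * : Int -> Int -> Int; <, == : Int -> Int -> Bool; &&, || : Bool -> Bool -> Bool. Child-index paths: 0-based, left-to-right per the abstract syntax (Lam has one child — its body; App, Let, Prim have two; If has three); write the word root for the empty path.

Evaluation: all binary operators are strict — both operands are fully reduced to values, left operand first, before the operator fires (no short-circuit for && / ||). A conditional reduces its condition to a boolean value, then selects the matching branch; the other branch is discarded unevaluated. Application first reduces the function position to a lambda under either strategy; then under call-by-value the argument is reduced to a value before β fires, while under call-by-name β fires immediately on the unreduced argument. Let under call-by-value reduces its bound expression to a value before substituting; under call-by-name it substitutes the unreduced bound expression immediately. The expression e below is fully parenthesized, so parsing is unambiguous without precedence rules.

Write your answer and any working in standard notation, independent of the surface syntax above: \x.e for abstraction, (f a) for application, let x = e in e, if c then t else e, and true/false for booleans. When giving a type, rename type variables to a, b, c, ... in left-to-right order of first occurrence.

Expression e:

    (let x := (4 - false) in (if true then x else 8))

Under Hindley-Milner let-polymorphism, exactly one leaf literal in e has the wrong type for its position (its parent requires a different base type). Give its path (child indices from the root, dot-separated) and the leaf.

Answer: 0.1 : false

Working:
  unify Int ~ Int
  unify Bool ~ Int
  FAIL: mismatch Bool ~ Int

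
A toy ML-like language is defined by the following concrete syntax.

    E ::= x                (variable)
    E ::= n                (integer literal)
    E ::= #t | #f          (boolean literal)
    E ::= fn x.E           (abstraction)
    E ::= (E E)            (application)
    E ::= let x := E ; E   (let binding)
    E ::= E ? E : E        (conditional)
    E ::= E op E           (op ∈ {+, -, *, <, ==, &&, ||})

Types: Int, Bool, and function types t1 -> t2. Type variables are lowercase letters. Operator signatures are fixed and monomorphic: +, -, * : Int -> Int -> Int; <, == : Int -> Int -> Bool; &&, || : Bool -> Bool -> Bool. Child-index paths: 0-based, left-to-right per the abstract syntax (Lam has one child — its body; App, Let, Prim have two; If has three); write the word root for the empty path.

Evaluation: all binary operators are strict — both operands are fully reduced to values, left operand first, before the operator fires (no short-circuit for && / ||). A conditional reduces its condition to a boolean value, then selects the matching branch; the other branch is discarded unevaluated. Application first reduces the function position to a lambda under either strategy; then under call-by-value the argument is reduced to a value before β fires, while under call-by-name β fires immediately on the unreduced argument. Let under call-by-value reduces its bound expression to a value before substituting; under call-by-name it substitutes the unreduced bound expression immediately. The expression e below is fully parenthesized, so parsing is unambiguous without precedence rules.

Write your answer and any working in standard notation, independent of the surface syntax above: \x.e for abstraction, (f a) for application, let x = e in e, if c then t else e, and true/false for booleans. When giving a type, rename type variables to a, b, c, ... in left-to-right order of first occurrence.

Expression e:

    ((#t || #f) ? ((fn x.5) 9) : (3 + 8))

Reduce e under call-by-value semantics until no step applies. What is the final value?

Answer: 5

Derivation:
step 0: (if (true || false) then ((\x.5) 9) else (3 + 8))
step 1: [delta@0] (if true then ((\x.5) 9) else (3 + 8))
step 2: [if@root] ((\x.5) 9)
step 3: [beta@root] 5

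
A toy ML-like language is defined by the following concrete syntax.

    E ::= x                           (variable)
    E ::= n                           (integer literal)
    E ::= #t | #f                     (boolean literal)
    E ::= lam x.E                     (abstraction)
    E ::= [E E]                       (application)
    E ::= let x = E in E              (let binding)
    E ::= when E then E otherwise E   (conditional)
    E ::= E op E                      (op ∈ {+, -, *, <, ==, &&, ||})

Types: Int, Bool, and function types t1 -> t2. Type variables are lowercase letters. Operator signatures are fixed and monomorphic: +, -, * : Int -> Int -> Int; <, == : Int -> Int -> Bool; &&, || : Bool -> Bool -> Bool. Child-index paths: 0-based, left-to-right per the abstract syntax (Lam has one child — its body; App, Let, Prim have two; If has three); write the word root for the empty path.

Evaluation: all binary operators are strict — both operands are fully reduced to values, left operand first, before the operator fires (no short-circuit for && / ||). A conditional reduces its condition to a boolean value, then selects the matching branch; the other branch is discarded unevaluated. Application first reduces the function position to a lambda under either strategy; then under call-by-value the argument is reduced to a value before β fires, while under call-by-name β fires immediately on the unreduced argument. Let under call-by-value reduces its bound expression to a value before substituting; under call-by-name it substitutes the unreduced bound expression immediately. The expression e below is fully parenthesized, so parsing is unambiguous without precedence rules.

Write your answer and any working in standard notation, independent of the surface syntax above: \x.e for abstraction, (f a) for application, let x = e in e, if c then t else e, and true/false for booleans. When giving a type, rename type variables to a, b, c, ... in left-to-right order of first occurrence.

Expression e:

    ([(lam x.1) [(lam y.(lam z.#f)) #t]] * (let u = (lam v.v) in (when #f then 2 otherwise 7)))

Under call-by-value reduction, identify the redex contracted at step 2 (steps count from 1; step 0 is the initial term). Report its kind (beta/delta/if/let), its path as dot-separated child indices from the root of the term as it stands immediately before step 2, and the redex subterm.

Working:
step 0: (((\x.1) ((\y.(\z.false)) true)) * (let u = (\v.v) in (if false then 2 else 7)))
step 1: [beta@0.1] (((\x.1) (\z.false)) * (let u = (\v.v) in (if false then 2 else 7)))
step 2: [beta@0] (1 * (let u = (\v.v) in (if false then 2 else 7)))

Answer: beta at 0 : ((\x.1) (\z.false))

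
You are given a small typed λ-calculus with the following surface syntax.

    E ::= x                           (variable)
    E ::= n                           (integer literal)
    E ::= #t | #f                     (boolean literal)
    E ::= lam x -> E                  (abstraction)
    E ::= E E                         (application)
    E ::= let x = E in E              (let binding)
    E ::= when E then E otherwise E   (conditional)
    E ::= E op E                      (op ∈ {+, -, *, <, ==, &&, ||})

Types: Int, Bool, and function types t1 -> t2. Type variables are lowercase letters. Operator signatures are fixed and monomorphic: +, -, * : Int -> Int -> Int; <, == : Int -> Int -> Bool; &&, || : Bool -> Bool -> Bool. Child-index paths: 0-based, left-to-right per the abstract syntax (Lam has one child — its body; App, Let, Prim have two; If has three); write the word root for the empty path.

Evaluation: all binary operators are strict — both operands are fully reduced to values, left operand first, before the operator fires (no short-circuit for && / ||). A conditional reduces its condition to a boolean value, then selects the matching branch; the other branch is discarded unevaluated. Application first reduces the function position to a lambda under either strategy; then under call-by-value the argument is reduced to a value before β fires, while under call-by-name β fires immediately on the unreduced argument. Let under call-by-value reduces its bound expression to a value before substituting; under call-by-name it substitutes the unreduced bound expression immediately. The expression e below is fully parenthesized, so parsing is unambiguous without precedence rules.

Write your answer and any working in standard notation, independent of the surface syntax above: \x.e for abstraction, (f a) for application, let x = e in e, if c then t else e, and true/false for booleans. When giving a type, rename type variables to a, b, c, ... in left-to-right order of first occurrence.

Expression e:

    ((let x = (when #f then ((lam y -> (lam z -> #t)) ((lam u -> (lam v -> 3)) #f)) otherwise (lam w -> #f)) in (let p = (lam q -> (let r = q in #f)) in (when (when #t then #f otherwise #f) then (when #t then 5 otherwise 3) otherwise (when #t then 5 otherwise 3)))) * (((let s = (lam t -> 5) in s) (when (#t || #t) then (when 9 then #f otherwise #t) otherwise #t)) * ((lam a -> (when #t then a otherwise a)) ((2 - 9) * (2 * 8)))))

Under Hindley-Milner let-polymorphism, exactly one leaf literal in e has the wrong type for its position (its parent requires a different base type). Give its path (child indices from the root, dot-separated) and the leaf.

Working:
  unify Bool ~ Bool
\z._ : b -> Bool
\y._ : a -> b -> Bool
\v._ : d -> Int
\u._ : c -> d -> Int
  unify c -> d -> Int ~ Bool -> e
  unify c ~ Bool
  unify d -> Int ~ e
_ _ : d -> Int
  unify a -> b -> Bool ~ (d -> Int) -> f
  unify a ~ d -> Int
  unify b -> Bool ~ f
_ _ : b -> Bool
\w._ : g -> Bool
  unify b -> Bool ~ g -> Bool
  unify b ~ g
  unify Bool ~ Bool
let x : forall. g -> Bool
q : h
let r : h
\q._ : h -> Bool
let p : forall. h -> Bool
  unify Bool ~ Bool
  unify Bool ~ Bool
  unify Bool ~ Bool
  unify Bool ~ Bool
  unify Int ~ Int
  unify Bool ~ Bool
  unify Int ~ Int
  unify Int ~ Int
  unify Int ~ Int
\t._ : i -> Int
let s : forall. i -> Int
s : j -> Int
  unify Bool ~ Bool
  unify Bool ~ Bool
  unify Bool ~ Bool
  unify Int ~ Bool
  FAIL: mismatch Int ~ Bool

Answer: 1.0.1.1.0 : 9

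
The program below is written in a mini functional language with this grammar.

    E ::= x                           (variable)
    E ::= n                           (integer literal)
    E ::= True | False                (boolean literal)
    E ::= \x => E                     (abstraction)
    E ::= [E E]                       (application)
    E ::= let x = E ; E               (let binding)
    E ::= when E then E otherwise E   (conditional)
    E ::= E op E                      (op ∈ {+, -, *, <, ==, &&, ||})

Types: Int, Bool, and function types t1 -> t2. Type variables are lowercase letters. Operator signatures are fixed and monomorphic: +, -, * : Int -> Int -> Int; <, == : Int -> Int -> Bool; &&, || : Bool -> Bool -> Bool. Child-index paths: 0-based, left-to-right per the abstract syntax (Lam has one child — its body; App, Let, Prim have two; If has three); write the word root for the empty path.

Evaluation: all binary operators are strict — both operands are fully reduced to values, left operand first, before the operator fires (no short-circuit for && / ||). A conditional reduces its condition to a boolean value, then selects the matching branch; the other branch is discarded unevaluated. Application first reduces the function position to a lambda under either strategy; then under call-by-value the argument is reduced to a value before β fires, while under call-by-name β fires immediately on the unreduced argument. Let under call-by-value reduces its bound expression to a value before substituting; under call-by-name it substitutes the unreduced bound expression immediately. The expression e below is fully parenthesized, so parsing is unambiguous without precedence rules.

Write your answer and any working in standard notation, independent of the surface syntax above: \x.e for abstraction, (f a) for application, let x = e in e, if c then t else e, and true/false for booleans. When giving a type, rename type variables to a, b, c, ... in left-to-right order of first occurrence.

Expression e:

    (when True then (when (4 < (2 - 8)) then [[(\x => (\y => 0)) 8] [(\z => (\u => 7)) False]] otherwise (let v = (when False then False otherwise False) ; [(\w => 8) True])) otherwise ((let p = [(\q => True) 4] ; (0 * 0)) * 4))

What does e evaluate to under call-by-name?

Answer: 8

Trace:
step 0: (if true then (if (4 < (2 - 8)) then (((\x.(\y.0)) 8) ((\z.(\u.7)) false)) else (let v = (if false then false else false) in ((\w.8) true))) else ((let p = ((\q.true) 4) in (0 * 0)) * 4))
step 1: [if@root] (if (4 < (2 - 8)) then (((\x.(\y.0)) 8) ((\z.(\u.7)) false)) else (let v = (if false then false else false) in ((\w.8) true)))
step 2: [delta@0.1] (if (4 < -6) then (((\x.(\y.0)) 8) ((\z.(\u.7)) false)) else (let v = (if false then false else false) in ((\w.8) true)))
step 3: [delta@0] (if false then (((\x.(\y.0)) 8) ((\z.(\u.7)) false)) else (let v = (if false then false else false) in ((\w.8) true)))
step 4: [if@root] (let v = (if false then false else false) in ((\w.8) true))
step 5: [let@root] ((\w.8) true)
step 6: [beta@root] 8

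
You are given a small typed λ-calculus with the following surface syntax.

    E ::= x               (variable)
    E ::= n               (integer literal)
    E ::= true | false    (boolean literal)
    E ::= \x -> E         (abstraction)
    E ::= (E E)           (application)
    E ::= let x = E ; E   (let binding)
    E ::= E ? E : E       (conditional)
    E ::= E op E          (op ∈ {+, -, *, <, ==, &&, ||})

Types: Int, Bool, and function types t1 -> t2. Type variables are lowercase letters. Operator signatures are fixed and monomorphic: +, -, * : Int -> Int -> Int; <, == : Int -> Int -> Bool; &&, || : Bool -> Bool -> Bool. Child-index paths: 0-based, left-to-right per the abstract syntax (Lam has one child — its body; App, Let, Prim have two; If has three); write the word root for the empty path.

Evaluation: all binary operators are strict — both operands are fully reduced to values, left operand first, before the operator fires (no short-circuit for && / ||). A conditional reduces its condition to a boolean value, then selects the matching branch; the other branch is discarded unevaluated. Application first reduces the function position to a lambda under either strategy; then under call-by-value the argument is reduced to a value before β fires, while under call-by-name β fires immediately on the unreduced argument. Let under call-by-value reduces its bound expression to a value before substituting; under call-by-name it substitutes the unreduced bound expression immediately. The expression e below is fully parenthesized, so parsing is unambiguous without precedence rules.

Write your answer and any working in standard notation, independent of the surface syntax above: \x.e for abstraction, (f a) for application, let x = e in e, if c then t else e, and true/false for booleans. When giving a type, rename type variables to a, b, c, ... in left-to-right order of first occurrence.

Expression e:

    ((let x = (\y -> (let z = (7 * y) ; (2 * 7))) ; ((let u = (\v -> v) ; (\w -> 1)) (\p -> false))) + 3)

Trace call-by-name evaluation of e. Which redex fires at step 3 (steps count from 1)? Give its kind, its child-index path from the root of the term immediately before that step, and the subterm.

Trace:
step 0: ((let x = (\y.(let z = (7 * y) in (2 * 7))) in ((let u = (\v.v) in (\w.1)) (\p.false))) + 3)
step 1: [let@0] (((let u = (\v.v) in (\w.1)) (\p.false)) + 3)
step 2: [let@0.0] (((\w.1) (\p.false)) + 3)
step 3: [beta@0] (1 + 3)

Answer: beta at 0 : ((\w.1) (\p.false))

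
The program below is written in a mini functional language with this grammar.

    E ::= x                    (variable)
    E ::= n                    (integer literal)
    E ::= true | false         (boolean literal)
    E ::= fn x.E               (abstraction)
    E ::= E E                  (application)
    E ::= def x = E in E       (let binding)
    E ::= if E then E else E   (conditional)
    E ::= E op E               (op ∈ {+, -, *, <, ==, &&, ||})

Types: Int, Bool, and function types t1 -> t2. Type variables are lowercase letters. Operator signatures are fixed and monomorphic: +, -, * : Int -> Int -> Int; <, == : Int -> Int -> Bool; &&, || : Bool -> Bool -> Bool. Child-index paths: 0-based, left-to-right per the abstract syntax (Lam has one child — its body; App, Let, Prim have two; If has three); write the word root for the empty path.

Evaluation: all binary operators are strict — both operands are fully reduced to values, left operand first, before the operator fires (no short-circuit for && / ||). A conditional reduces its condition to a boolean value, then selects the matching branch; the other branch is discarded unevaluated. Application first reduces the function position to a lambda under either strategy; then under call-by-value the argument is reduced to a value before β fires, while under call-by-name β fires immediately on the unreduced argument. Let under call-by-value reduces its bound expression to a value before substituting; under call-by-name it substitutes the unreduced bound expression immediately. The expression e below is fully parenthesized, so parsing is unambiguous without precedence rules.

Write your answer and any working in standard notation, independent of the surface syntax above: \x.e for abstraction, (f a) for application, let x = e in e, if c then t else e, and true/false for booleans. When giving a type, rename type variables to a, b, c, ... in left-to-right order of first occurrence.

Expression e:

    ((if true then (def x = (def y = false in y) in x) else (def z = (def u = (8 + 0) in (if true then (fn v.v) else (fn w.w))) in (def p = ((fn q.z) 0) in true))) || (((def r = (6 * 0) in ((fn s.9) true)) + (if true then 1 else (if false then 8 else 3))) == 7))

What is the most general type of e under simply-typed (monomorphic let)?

Answer: Bool

Trace:
  unify Bool ~ Bool
let y : Bool
y : Bool
let x : Bool
x : Bool
  unify Int ~ Int
  unify Int ~ Int
let u : Int
  unify Bool ~ Bool
v : a
\v._ : a -> a
w : b
\w._ : b -> b
  unify a -> a ~ b -> b
  unify a ~ b
  unify b ~ b
let z : b -> b
z : b -> b
\q._ : c -> b -> b
  unify c -> b -> b ~ Int -> d
  unify c ~ Int
  unify b -> b ~ d
_ _ : b -> b
let p : b -> b
  unify Bool ~ Bool
  unify Bool ~ Bool
  unify Int ~ Int
  unify Int ~ Int
let r : Int
\s._ : e -> Int
  unify e -> Int ~ Bool -> f
  unify e ~ Bool
  unify Int ~ f
_ _ : Int
  unify Int ~ Int
  unify Bool ~ Bool
  unify Bool ~ Bool
  unify Int ~ Int
  unify Int ~ Int
  unify Int ~ Int
  unify Int ~ Int
  unify Int ~ Int
  unify Bool ~ Bool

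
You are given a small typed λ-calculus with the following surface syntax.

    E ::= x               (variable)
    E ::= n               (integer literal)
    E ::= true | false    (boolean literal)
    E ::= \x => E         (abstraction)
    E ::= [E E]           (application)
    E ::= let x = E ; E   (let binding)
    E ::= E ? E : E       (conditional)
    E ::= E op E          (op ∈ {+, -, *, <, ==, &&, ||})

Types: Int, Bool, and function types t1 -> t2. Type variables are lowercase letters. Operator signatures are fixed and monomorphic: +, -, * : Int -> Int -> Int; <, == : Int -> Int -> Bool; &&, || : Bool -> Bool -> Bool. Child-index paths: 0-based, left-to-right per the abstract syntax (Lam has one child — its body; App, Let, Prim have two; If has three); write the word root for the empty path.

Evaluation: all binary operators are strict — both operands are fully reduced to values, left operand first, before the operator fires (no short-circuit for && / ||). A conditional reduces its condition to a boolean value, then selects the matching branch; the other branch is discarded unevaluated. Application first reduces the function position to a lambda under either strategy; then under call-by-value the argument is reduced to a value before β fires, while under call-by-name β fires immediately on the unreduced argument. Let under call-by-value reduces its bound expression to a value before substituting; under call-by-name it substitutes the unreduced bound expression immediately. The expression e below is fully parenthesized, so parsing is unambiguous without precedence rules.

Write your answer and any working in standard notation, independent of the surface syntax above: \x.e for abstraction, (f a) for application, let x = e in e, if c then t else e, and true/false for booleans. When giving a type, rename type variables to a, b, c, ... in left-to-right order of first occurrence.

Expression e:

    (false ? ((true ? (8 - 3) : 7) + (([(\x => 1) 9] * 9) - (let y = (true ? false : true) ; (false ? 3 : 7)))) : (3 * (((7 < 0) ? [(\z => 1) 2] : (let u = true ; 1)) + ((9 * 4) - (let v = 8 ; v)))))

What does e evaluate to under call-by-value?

Derivation:
step 0: (if false then ((if true then (8 - 3) else 7) + ((((\x.1) 9) * 9) - (let y = (if true then false else true) in (if false then 3 else 7)))) else (3 * ((if (7 < 0) then ((\z.1) 2) else (let u = true in 1)) + ((9 * 4) - (let v = 8 in v)))))
step 1: [if@root] (3 * ((if (7 < 0) then ((\z.1) 2) else (let u = true in 1)) + ((9 * 4) - (let v = 8 in v))))
step 2: [delta@1.0.0] (3 * ((if false then ((\z.1) 2) else (let u = true in 1)) + ((9 * 4) - (let v = 8 in v))))
step 3: [if@1.0] (3 * ((let u = true in 1) + ((9 * 4) - (let v = 8 in v))))
step 4: [let@1.0] (3 * (1 + ((9 * 4) - (let v = 8 in v))))
step 5: [delta@1.1.0] (3 * (1 + (36 - (let v = 8 in v))))
step 6: [let@1.1.1] (3 * (1 + (36 - 8)))
step 7: [delta@1.1] (3 * (1 + 28))
step 8: [delta@1] (3 * 29)
step 9: [delta@root] 87

Answer: 87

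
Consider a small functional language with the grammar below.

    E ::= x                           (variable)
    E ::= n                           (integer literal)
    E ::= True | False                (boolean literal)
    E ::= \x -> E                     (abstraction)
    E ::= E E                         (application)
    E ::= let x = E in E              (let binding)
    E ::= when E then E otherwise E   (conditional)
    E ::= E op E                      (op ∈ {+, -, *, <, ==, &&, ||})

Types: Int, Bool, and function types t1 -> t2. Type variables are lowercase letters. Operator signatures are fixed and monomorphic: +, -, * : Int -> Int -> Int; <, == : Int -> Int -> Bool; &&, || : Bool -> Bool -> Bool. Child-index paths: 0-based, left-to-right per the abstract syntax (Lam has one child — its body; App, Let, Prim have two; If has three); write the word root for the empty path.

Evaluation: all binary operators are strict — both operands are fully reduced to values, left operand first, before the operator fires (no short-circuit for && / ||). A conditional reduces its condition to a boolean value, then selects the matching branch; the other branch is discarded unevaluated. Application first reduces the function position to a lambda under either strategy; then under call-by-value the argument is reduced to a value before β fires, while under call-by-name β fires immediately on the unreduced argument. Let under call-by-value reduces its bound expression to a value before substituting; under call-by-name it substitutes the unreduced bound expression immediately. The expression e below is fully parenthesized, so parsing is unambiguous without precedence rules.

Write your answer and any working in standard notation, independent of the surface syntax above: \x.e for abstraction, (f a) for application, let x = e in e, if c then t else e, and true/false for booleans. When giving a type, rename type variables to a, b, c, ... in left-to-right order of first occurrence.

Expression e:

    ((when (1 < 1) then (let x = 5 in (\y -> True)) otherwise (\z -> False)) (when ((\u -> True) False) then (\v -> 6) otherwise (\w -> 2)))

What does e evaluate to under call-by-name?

Trace:
step 0: ((if (1 < 1) then (let x = 5 in (\y.true)) else (\z.false)) (if ((\u.true) false) then (\v.6) else (\w.2)))
step 1: [delta@0.0] ((if false then (let x = 5 in (\y.true)) else (\z.false)) (if ((\u.true) false) then (\v.6) else (\w.2)))
step 2: [if@0] ((\z.false) (if ((\u.true) false) then (\v.6) else (\w.2)))
step 3: [beta@root] false

Answer: false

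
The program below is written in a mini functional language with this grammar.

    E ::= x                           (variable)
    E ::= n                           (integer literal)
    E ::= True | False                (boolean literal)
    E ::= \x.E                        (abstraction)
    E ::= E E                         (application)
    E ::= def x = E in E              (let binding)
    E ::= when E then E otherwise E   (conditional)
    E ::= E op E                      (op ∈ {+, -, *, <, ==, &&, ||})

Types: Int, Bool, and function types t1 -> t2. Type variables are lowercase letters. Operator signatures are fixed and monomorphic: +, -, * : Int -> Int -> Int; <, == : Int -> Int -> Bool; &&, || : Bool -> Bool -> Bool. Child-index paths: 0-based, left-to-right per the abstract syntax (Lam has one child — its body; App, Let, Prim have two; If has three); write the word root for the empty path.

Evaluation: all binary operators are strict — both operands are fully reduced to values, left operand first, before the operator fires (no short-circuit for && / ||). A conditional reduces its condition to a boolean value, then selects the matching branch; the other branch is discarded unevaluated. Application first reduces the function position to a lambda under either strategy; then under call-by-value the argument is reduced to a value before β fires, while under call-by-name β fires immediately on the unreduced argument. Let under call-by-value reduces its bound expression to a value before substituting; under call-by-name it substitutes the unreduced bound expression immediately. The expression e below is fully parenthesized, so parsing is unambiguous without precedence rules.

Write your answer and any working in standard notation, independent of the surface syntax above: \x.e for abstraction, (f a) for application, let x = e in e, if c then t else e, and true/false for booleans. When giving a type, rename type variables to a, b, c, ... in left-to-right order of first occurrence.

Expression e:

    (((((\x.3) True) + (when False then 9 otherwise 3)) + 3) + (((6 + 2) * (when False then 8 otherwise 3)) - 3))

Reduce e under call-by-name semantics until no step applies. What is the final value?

Working:
step 0: (((((\x.3) true) + (if false then 9 else 3)) + 3) + (((6 + 2) * (if false then 8 else 3)) - 3))
step 1: [beta@0.0.0] (((3 + (if false then 9 else 3)) + 3) + (((6 + 2) * (if false then 8 else 3)) - 3))
step 2: [if@0.0.1] (((3 + 3) + 3) + (((6 + 2) * (if false then 8 else 3)) - 3))
step 3: [delta@0.0] ((6 + 3) + (((6 + 2) * (if false then 8 else 3)) - 3))
step 4: [delta@0] (9 + (((6 + 2) * (if false then 8 else 3)) - 3))
step 5: [delta@1.0.0] (9 + ((8 * (if false then 8 else 3)) - 3))
step 6: [if@1.0.1] (9 + ((8 * 3) - 3))
step 7: [delta@1.0] (9 + (24 - 3))
step 8: [delta@1] (9 + 21)
step 9: [delta@root] 30

Answer: 30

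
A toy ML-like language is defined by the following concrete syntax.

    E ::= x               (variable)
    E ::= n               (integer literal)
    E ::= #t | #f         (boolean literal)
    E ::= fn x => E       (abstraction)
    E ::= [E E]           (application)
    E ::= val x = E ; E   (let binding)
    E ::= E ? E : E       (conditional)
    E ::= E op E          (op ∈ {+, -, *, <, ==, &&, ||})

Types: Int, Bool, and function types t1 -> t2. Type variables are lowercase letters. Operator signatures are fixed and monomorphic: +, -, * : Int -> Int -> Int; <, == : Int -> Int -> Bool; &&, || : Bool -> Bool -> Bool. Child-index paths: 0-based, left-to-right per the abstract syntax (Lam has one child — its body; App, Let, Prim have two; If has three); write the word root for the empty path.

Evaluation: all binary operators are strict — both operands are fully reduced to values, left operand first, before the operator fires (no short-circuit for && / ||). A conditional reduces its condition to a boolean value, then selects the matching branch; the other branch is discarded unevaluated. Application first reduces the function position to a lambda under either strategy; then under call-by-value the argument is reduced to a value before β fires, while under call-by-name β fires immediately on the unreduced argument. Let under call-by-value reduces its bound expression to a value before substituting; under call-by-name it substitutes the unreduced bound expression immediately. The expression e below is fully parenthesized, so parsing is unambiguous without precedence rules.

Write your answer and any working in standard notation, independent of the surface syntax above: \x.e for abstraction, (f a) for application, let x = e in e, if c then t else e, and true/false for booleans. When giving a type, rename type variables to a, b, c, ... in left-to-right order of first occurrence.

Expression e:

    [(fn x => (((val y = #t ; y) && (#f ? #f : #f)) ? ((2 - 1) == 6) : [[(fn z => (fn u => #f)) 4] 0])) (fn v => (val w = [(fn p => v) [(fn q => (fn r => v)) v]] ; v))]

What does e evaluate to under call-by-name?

Working:
step 0: ((\x.(if ((let y = true in y) && (if false then false else false)) then ((2 - 1) == 6) else (((\z.(\u.false)) 4) 0))) (\v.(let w = ((\p.v) ((\q.(\r.v)) v)) in v)))
step 1: [beta@root] (if ((let y = true in y) && (if false then false else false)) then ((2 - 1) == 6) else (((\z.(\u.false)) 4) 0))
step 2: [let@0.0] (if (true && (if false then false else false)) then ((2 - 1) == 6) else (((\z.(\u.false)) 4) 0))
step 3: [if@0.1] (if (true && false) then ((2 - 1) == 6) else (((\z.(\u.false)) 4) 0))
step 4: [delta@0] (if false then ((2 - 1) == 6) else (((\z.(\u.false)) 4) 0))
step 5: [if@root] (((\z.(\u.false)) 4) 0)
step 6: [beta@0] ((\u.false) 0)
step 7: [beta@root] false

Answer: false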